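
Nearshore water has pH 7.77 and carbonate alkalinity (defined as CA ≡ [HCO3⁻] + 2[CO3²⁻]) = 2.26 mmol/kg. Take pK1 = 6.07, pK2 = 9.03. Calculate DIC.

DIC = 2.19 mmol/kg

CA = [HCO3⁻] + 2[CO3²⁻] = (α₁ + 2α₂)·DIC
At pH 7.77: [H⁺]/K1 = 10^-1.70 = 0.019953, K2/[H⁺] = 10^-1.26 = 0.054954
α₁ = 1/(1 + 0.019953 + 0.054954) = 1/1.0749 = 0.9303; α₂ = α₁·K2/[H⁺] = 0.05112
α₁ + 2α₂ = 1.0326
DIC = CA / (α₁ + 2α₂) = 2.26 / 1.0326 = 2.19 mmol/kg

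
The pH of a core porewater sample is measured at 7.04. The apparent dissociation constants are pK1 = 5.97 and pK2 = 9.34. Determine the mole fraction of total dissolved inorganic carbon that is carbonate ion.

α₂ = 0.00460

α₂ = 1 / (1 + [H⁺]/K2 + [H⁺]²/(K1K2)) = 1 / (1 + 10^+2.30 + 10^+1.23)
   = 1 / (1 + 199.53 + 16.982) = 1/217.51 = 0.004598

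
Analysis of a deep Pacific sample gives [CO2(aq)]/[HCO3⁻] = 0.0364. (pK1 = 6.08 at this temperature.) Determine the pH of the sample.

pH = 7.52

From K1 = [H⁺][HCO3⁻]/[CO2(aq)]:  pH = pK1 − log₁₀([CO2(aq)]/[HCO3⁻])
log₁₀(0.0364) = -1.439
pH = 6.08 − (-1.439) = 7.52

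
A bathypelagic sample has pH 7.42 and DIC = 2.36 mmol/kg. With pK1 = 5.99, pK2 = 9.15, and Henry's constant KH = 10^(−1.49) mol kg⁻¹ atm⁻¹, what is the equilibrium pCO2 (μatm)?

α₀ = 1 / (1 + K1/[H⁺] + K1K2/[H⁺]²) = 1 / (1 + 10^+1.43 + 10^-0.30)
   = 1 / (1 + 26.915 + 0.50119) = 1/28.417 = 0.03519
[CO2*] = α₀ × DIC = 0.03519 × 2.36 = 0.08305 mmol/kg
pCO2 = [CO2*]/KH = 8.305×10^-5 / 3.236×10^-2 = 2570 μatm

pCO2 = 2570 μatm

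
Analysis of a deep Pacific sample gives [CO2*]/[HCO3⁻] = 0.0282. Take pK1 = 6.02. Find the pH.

pH = 7.57

From K1 = [H⁺][HCO3⁻]/[CO2*]:  pH = pK1 − log₁₀([CO2*]/[HCO3⁻])
log₁₀(0.0282) = -1.550
pH = 6.02 − (-1.550) = 7.57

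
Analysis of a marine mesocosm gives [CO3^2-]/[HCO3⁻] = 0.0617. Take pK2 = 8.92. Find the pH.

From K2 = [H⁺][CO3^2-]/[HCO3⁻]:  pH = pK2 + log₁₀([CO3^2-]/[HCO3⁻])
log₁₀(0.0617) = -1.210
pH = 8.92 + (-1.210) = 7.71

pH = 7.71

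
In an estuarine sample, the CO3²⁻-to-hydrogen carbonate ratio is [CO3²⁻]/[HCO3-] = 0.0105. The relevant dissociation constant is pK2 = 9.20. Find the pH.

pH = 7.22

From K2 = [H⁺][CO3²⁻]/[HCO3-]:  pH = pK2 + log₁₀([CO3²⁻]/[HCO3-])
log₁₀(0.0105) = -1.979
pH = 9.20 + (-1.979) = 7.22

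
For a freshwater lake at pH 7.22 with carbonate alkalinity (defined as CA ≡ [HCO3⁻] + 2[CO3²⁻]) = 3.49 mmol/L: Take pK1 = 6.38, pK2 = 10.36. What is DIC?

CA = [HCO3⁻] + 2[CO3²⁻] = (α₁ + 2α₂)·DIC
At pH 7.22: [H⁺]/K1 = 10^-0.84 = 0.14454, K2/[H⁺] = 10^-3.14 = 0.00072444
α₁ = 1/(1 + 0.14454 + 0.00072444) = 1/1.1453 = 0.8732; α₂ = α₁·K2/[H⁺] = 0.0006325
α₁ + 2α₂ = 0.8744
DIC = CA / (α₁ + 2α₂) = 3.49 / 0.8744 = 3.99 mmol/L

DIC = 3.99 mmol/L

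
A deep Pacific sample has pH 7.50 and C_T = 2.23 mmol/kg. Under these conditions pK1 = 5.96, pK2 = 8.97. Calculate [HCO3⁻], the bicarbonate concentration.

α₁ = 1 / (1 + [H⁺]/K1 + K2/[H⁺]) = 1 / (1 + 10^-1.54 + 10^-1.47)
   = 1 / (1 + 0.028840 + 0.033884) = 1/1.0627 = 0.9410
[HCO3⁻] = α₁ × DIC = 0.9410 × 2.23 = 2.10 mmol/kg

[HCO3⁻] = 2.10 mmol/kg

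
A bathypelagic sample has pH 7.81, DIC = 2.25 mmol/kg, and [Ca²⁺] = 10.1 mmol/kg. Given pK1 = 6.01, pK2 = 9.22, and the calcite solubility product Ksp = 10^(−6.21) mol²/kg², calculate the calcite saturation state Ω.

Ω = 1.36

α₂ = 1 / (1 + [H⁺]/K2 + [H⁺]²/(K1K2)) = 1 / (1 + 10^+1.41 + 10^-0.39)
   = 1 / (1 + 25.704 + 0.40738) = 1/27.111 = 0.03688
[CO3²⁻] = α₂ × DIC = 0.03688 × 2.25 = 0.08299 mmol/kg
Ksp = 10^(−6.21) = 6.166×10^-7
Ω = [Ca²⁺][CO3²⁻]/Ksp = (10.1×10^-3)(8.299×10^-5) / 6.166×10^-7 = 1.36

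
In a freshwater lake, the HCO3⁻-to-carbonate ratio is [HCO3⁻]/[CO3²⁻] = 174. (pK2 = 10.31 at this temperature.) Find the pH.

pH = 8.07

From K2 = [H⁺][CO3²⁻]/[HCO3⁻]:  pH = pK2 − log₁₀([HCO3⁻]/[CO3²⁻])
log₁₀(174) = +2.241
pH = 10.31 − (+2.241) = 8.07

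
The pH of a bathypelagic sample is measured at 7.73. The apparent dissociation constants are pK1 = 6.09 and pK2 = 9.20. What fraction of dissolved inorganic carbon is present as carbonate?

α₂ = 0.0321

α₂ = 1 / (1 + [H⁺]/K2 + [H⁺]²/(K1K2)) = 1 / (1 + 10^+1.47 + 10^-0.17)
   = 1 / (1 + 29.512 + 0.67608) = 1/31.188 = 0.03206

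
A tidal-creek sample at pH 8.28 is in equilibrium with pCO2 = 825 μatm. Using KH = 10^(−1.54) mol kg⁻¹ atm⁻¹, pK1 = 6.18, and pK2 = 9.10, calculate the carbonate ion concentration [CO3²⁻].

[CO2*] = KH · pCO2 = 10^(−1.54) × 825×10^-6 = 2.379×10^-5 mol/kg
α₀ = 1/(1 + K1/[H⁺] + K1K2/[H⁺]²) = 1/(1 + 10^+2.10 + 10^+1.28) = 0.006852
DIC = [CO2*]/α₀ = 2.379×10^-5 / 0.006852 = 3.473 mmol/kg
[CO3²⁻] = α₂·DIC; α₂ = 0.1306, so [CO3²⁻] = 0.1306 × 3.473 = 0.453 mmol/kg

[CO3²⁻] = 0.453 mmol/kg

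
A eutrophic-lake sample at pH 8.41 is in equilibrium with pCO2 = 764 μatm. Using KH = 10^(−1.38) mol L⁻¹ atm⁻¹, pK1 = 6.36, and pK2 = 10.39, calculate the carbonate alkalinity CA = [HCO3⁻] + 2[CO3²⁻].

CA = 3.65 mmol/L

[CO2*] = KH · pCO2 = 10^(−1.38) × 764×10^-6 = 3.185×10^-5 mol/L
α₀ = 1/(1 + K1/[H⁺] + K1K2/[H⁺]²) = 1/(1 + 10^+2.05 + 10^+0.07) = 0.008743
DIC = [CO2*]/α₀ = 3.185×10^-5 / 0.008743 = 3.643 mmol/L
CA = (α₁ + 2α₂)·DIC = (0.9810 + 2×0.01027) × 3.643 = 3.65 mmol/L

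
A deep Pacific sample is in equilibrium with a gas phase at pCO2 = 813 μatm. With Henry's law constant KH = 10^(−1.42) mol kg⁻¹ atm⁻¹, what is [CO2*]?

[CO2*] = 30.9 μmol/kg

KH = 10^(−1.42) = 3.802×10^-2 mol kg⁻¹ atm⁻¹
[CO2*] = KH · pCO2 = 3.802×10^-2 × 813×10^-6 atm = 3.09×10^-5 mol/kg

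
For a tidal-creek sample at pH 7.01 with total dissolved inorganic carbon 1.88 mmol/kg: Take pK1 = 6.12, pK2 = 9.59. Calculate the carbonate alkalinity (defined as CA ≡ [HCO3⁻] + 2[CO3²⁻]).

CA = [HCO3⁻] + 2[CO3²⁻] = (α₁ + 2α₂)·DIC
At pH 7.01: [H⁺]/K1 = 10^-0.89 = 0.12882, K2/[H⁺] = 10^-2.58 = 0.0026303
α₁ = 1/(1 + 0.12882 + 0.0026303) = 1/1.1315 = 0.8838; α₂ = α₁·K2/[H⁺] = 0.002325
α₁ + 2α₂ = 0.8885
CA = 0.8885 × 1.88 = 1.67 mmol/kg

CA = 1.67 mmol/kg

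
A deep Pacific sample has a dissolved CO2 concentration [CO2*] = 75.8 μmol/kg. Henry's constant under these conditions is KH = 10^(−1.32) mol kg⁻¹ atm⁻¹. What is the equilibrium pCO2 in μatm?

pCO2 = 1580 μatm

KH = 10^(−1.32) = 4.786×10^-2 mol kg⁻¹ atm⁻¹
pCO2 = [CO2*]/KH = 75.8×10^-6 / 4.786×10^-2 = 1.58×10^-3 atm = 1580 μatm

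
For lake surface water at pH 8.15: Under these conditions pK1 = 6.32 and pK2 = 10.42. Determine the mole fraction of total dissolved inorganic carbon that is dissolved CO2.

α₀ = 0.0145

α₀ = 1 / (1 + K1/[H⁺] + K1K2/[H⁺]²) = 1 / (1 + 10^+1.83 + 10^-0.44)
   = 1 / (1 + 67.608 + 0.36308) = 1/68.971 = 0.01450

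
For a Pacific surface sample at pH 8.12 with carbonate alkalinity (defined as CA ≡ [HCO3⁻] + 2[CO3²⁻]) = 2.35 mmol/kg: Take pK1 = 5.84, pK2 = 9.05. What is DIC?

DIC = 2.14 mmol/kg

CA = [HCO3⁻] + 2[CO3²⁻] = (α₁ + 2α₂)·DIC
At pH 8.12: [H⁺]/K1 = 10^-2.28 = 0.0052481, K2/[H⁺] = 10^-0.93 = 0.11749
α₁ = 1/(1 + 0.0052481 + 0.11749) = 1/1.1227 = 0.8907; α₂ = α₁·K2/[H⁺] = 0.1046
α₁ + 2α₂ = 1.1000
DIC = CA / (α₁ + 2α₂) = 2.35 / 1.1000 = 2.14 mmol/kg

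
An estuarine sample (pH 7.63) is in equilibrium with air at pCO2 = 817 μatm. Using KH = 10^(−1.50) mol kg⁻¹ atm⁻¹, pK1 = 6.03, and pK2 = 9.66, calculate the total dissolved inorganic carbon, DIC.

DIC = 1.06 mmol/kg

[CO2*] = KH · pCO2 = 10^(−1.50) × 817×10^-6 = 2.584×10^-5 mol/kg
α₀ = 1/(1 + K1/[H⁺] + K1K2/[H⁺]²) = 1/(1 + 10^+1.60 + 10^-0.43) = 0.02428
DIC = [CO2*]/α₀ = 2.584×10^-5 / 0.02428 = 1.06 mmol/kg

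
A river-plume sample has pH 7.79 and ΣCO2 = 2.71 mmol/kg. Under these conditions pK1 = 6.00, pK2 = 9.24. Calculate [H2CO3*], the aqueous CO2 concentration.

[CO2*] = 0.0418 mmol/kg

α₀ = 1 / (1 + K1/[H⁺] + K1K2/[H⁺]²) = 1 / (1 + 10^+1.79 + 10^+0.34)
   = 1 / (1 + 61.660 + 2.1878) = 1/64.847 = 0.01542
[CO2*] = α₀ × DIC = 0.01542 × 2.71 = 0.0418 mmol/kg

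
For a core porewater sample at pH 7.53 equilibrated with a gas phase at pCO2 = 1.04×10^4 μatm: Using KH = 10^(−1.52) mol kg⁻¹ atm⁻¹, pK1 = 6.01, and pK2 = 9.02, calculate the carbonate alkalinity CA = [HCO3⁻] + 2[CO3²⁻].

[CO2*] = KH · pCO2 = 10^(−1.52) × 1.04×10^4×10^-6 = 3.141×10^-4 mol/kg
α₀ = 1/(1 + K1/[H⁺] + K1K2/[H⁺]²) = 1/(1 + 10^+1.52 + 10^+0.03) = 0.02842
DIC = [CO2*]/α₀ = 3.141×10^-4 / 0.02842 = 11.05 mmol/kg
CA = (α₁ + 2α₂)·DIC = (0.9411 + 2×0.03045) × 11.05 = 11.1 mmol/kg

CA = 11.1 mmol/kg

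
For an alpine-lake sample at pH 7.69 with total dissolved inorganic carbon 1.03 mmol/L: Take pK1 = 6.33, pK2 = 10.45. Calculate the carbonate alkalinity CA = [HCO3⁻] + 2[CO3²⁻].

CA = [HCO3⁻] + 2[CO3²⁻] = (α₁ + 2α₂)·DIC
At pH 7.69: [H⁺]/K1 = 10^-1.36 = 0.043652, K2/[H⁺] = 10^-2.76 = 0.0017378
α₁ = 1/(1 + 0.043652 + 0.0017378) = 1/1.0454 = 0.9566; α₂ = α₁·K2/[H⁺] = 0.001662
α₁ + 2α₂ = 0.9599
CA = 0.9599 × 1.03 = 0.989 mmol/L

CA = 0.989 mmol/L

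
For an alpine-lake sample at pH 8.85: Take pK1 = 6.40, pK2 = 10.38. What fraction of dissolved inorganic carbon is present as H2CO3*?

α₀ = 0.00343

α₀ = 1 / (1 + K1/[H⁺] + K1K2/[H⁺]²) = 1 / (1 + 10^+2.45 + 10^+0.92)
   = 1 / (1 + 281.84 + 8.3176) = 1/291.16 = 0.003435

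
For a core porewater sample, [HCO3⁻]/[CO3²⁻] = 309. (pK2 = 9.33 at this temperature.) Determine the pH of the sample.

pH = 6.84

From K2 = [H⁺][CO3²⁻]/[HCO3⁻]:  pH = pK2 − log₁₀([HCO3⁻]/[CO3²⁻])
log₁₀(309) = +2.490
pH = 9.33 − (+2.490) = 6.84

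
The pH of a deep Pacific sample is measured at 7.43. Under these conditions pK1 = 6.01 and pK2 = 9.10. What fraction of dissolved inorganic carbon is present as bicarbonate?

α₁ = 0.944

α₁ = 1 / (1 + [H⁺]/K1 + K2/[H⁺]) = 1 / (1 + 10^-1.42 + 10^-1.67)
   = 1 / (1 + 0.038019 + 0.021380) = 1/1.0594 = 0.9439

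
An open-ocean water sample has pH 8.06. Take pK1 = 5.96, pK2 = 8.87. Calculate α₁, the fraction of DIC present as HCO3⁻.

α₁ = 1 / (1 + [H⁺]/K1 + K2/[H⁺]) = 1 / (1 + 10^-2.10 + 10^-0.81)
   = 1 / (1 + 0.0079433 + 0.15488) = 1/1.1628 = 0.8600

α₁ = 0.860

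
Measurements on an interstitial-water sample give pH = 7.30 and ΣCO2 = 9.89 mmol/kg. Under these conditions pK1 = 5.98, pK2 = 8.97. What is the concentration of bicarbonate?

[HCO3⁻] = 9.25 mmol/kg

α₁ = 1 / (1 + [H⁺]/K1 + K2/[H⁺]) = 1 / (1 + 10^-1.32 + 10^-1.67)
   = 1 / (1 + 0.047863 + 0.021380) = 1/1.0692 = 0.9352
[HCO3⁻] = α₁ × DIC = 0.9352 × 9.89 = 9.25 mmol/kg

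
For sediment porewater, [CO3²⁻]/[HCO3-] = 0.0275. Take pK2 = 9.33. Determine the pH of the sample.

pH = 7.77

From K2 = [H⁺][CO3²⁻]/[HCO3-]:  pH = pK2 + log₁₀([CO3²⁻]/[HCO3-])
log₁₀(0.0275) = -1.561
pH = 9.33 + (-1.561) = 7.77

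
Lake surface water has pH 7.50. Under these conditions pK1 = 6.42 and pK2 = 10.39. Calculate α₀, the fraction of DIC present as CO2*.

α₀ = 0.0767

α₀ = 1 / (1 + K1/[H⁺] + K1K2/[H⁺]²) = 1 / (1 + 10^+1.08 + 10^-1.81)
   = 1 / (1 + 12.023 + 0.015488) = 1/13.038 = 0.07670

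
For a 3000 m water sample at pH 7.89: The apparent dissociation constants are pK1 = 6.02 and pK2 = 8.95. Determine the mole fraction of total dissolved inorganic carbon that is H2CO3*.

α₀ = 0.0123

α₀ = 1 / (1 + K1/[H⁺] + K1K2/[H⁺]²) = 1 / (1 + 10^+1.87 + 10^+0.81)
   = 1 / (1 + 74.131 + 6.4565) = 1/81.588 = 0.01226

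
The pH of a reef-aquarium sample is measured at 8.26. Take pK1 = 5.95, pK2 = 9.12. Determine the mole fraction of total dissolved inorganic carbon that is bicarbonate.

α₁ = 0.875

α₁ = 1 / (1 + [H⁺]/K1 + K2/[H⁺]) = 1 / (1 + 10^-2.31 + 10^-0.86)
   = 1 / (1 + 0.0048978 + 0.13804) = 1/1.1429 = 0.8749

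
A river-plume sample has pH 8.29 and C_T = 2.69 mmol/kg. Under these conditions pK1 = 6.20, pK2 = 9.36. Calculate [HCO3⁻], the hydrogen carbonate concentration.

α₁ = 1 / (1 + [H⁺]/K1 + K2/[H⁺]) = 1 / (1 + 10^-2.09 + 10^-1.07)
   = 1 / (1 + 0.0081283 + 0.085114) = 1/1.0932 = 0.9147
[HCO3⁻] = α₁ × DIC = 0.9147 × 2.69 = 2.46 mmol/kg

[HCO3⁻] = 2.46 mmol/kg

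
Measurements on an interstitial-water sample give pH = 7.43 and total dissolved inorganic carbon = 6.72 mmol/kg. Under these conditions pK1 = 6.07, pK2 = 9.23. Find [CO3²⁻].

[CO3²⁻] = 0.101 mmol/kg

α₂ = 1 / (1 + [H⁺]/K2 + [H⁺]²/(K1K2)) = 1 / (1 + 10^+1.80 + 10^+0.44)
   = 1 / (1 + 63.096 + 2.7542) = 1/66.850 = 0.01496
[CO3²⁻] = α₂ × DIC = 0.01496 × 6.72 = 0.101 mmol/kg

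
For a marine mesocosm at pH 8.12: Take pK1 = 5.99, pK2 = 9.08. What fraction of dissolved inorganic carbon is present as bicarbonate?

α₁ = 1 / (1 + [H⁺]/K1 + K2/[H⁺]) = 1 / (1 + 10^-2.13 + 10^-0.96)
   = 1 / (1 + 0.0074131 + 0.10965) = 1/1.1171 = 0.8952

α₁ = 0.895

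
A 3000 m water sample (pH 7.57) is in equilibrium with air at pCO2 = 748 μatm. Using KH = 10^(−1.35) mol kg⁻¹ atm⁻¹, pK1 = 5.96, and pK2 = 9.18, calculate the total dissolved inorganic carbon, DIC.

DIC = 1.43 mmol/kg

[CO2*] = KH · pCO2 = 10^(−1.35) × 748×10^-6 = 3.341×10^-5 mol/kg
α₀ = 1/(1 + K1/[H⁺] + K1K2/[H⁺]²) = 1/(1 + 10^+1.61 + 10^+0.00) = 0.02340
DIC = [CO2*]/α₀ = 3.341×10^-5 / 0.02340 = 1.43 mmol/kg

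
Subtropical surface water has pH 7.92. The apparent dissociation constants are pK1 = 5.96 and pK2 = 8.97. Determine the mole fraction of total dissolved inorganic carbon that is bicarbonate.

α₁ = 0.909

α₁ = 1 / (1 + [H⁺]/K1 + K2/[H⁺]) = 1 / (1 + 10^-1.96 + 10^-1.05)
   = 1 / (1 + 0.010965 + 0.089125) = 1/1.1001 = 0.9090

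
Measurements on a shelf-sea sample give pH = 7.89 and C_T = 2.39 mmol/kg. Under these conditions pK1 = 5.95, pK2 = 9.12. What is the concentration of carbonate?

α₂ = 1 / (1 + [H⁺]/K2 + [H⁺]²/(K1K2)) = 1 / (1 + 10^+1.23 + 10^-0.71)
   = 1 / (1 + 16.982 + 0.19498) = 1/18.177 = 0.05501
[CO3²⁻] = α₂ × DIC = 0.05501 × 2.39 = 0.131 mmol/kg

[CO3²⁻] = 0.131 mmol/kg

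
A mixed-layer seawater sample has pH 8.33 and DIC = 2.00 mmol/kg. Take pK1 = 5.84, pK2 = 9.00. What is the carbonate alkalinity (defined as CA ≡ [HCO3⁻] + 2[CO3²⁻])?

CA = [HCO3⁻] + 2[CO3²⁻] = (α₁ + 2α₂)·DIC
At pH 8.33: [H⁺]/K1 = 10^-2.49 = 0.0032359, K2/[H⁺] = 10^-0.67 = 0.21380
α₁ = 1/(1 + 0.0032359 + 0.21380) = 1/1.2170 = 0.8217; α₂ = α₁·K2/[H⁺] = 0.1757
α₁ + 2α₂ = 1.1730
CA = 1.1730 × 2.00 = 2.35 mmol/kg

CA = 2.35 mmol/kg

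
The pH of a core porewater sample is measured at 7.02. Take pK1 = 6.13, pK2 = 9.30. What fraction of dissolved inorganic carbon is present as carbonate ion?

α₂ = 1 / (1 + [H⁺]/K2 + [H⁺]²/(K1K2)) = 1 / (1 + 10^+2.28 + 10^+1.39)
   = 1 / (1 + 190.55 + 24.547) = 1/216.09 = 0.004628

α₂ = 0.00463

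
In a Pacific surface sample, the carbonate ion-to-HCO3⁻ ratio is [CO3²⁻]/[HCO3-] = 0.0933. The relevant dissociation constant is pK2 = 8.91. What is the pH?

pH = 7.88

From K2 = [H⁺][CO3²⁻]/[HCO3-]:  pH = pK2 + log₁₀([CO3²⁻]/[HCO3-])
log₁₀(0.0933) = -1.030
pH = 8.91 + (-1.030) = 7.88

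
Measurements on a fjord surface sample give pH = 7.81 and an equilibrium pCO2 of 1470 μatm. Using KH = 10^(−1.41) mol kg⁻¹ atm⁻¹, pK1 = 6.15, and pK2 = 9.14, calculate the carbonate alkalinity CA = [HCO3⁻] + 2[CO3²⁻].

[CO2*] = KH · pCO2 = 10^(−1.41) × 1470×10^-6 = 5.719×10^-5 mol/kg
α₀ = 1/(1 + K1/[H⁺] + K1K2/[H⁺]²) = 1/(1 + 10^+1.66 + 10^+0.33) = 0.02047
DIC = [CO2*]/α₀ = 5.719×10^-5 / 0.02047 = 2.794 mmol/kg
CA = (α₁ + 2α₂)·DIC = (0.9358 + 2×0.04377) × 2.794 = 2.86 mmol/kg

CA = 2.86 mmol/kg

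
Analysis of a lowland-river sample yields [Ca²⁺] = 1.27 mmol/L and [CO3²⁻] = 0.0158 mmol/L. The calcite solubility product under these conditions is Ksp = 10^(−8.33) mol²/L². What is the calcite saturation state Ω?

Ksp = 10^(−8.33) = 4.677×10^-9
Ω = [Ca²⁺][CO3²⁻]/Ksp = (1.27×10^-3)(0.0158×10^-3) / 4.677×10^-9 = 4.29

Ω = 4.29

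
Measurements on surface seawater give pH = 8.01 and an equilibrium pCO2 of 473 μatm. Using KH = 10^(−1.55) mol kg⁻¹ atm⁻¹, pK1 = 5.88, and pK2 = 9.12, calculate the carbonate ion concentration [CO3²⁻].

[CO2*] = KH · pCO2 = 10^(−1.55) × 473×10^-6 = 1.333×10^-5 mol/kg
α₀ = 1/(1 + K1/[H⁺] + K1K2/[H⁺]²) = 1/(1 + 10^+2.13 + 10^+1.02) = 0.006832
DIC = [CO2*]/α₀ = 1.333×10^-5 / 0.006832 = 1.951 mmol/kg
[CO3²⁻] = α₂·DIC; α₂ = 0.07154, so [CO3²⁻] = 0.07154 × 1.951 = 0.140 mmol/kg

[CO3²⁻] = 0.140 mmol/kg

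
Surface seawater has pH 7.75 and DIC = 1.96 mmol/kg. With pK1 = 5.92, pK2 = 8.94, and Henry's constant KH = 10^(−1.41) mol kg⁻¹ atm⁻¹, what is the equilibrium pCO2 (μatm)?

pCO2 = 690 μatm

α₀ = 1 / (1 + K1/[H⁺] + K1K2/[H⁺]²) = 1 / (1 + 10^+1.83 + 10^+0.64)
   = 1 / (1 + 67.608 + 4.3652) = 1/72.973 = 0.01370
[CO2*] = α₀ × DIC = 0.01370 × 1.96 = 0.02686 mmol/kg
pCO2 = [CO2*]/KH = 2.686×10^-5 / 3.890×10^-2 = 690 μatm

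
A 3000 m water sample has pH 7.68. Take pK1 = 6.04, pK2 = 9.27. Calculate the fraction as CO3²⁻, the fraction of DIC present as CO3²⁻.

α₂ = 1 / (1 + [H⁺]/K2 + [H⁺]²/(K1K2)) = 1 / (1 + 10^+1.59 + 10^-0.05)
   = 1 / (1 + 38.905 + 0.89125) = 1/40.796 = 0.02451

α₂ = 0.0245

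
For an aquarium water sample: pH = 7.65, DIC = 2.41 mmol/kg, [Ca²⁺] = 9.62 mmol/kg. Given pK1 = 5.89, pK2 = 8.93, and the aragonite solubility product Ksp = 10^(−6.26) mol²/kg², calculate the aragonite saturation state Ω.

Ω = 2.07

α₂ = 1 / (1 + [H⁺]/K2 + [H⁺]²/(K1K2)) = 1 / (1 + 10^+1.28 + 10^-0.48)
   = 1 / (1 + 19.055 + 0.33113) = 1/20.386 = 0.04905
[CO3²⁻] = α₂ × DIC = 0.04905 × 2.41 = 0.1182 mmol/kg
Ksp = 10^(−6.26) = 5.495×10^-7
Ω = [Ca²⁺][CO3²⁻]/Ksp = (9.62×10^-3)(1.182×10^-4) / 5.495×10^-7 = 2.07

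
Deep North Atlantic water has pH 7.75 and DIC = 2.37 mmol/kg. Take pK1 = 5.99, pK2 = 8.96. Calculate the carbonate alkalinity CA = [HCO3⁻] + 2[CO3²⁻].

CA = [HCO3⁻] + 2[CO3²⁻] = (α₁ + 2α₂)·DIC
At pH 7.75: [H⁺]/K1 = 10^-1.76 = 0.017378, K2/[H⁺] = 10^-1.21 = 0.061660
α₁ = 1/(1 + 0.017378 + 0.061660) = 1/1.0790 = 0.9268; α₂ = α₁·K2/[H⁺] = 0.05714
α₁ + 2α₂ = 1.0410
CA = 1.0410 × 2.37 = 2.47 mmol/kg

CA = 2.47 mmol/kg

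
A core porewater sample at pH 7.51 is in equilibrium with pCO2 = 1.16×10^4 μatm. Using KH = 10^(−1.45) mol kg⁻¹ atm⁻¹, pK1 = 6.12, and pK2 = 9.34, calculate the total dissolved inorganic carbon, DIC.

[CO2*] = KH · pCO2 = 10^(−1.45) × 1.16×10^4×10^-6 = 4.116×10^-4 mol/kg
α₀ = 1/(1 + K1/[H⁺] + K1K2/[H⁺]²) = 1/(1 + 10^+1.39 + 10^-0.44) = 0.03859
DIC = [CO2*]/α₀ = 4.116×10^-4 / 0.03859 = 10.7 mmol/kg

DIC = 10.7 mmol/kg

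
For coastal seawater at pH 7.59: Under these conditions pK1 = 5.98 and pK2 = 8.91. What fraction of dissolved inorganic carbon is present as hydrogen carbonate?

α₁ = 1 / (1 + [H⁺]/K1 + K2/[H⁺]) = 1 / (1 + 10^-1.61 + 10^-1.32)
   = 1 / (1 + 0.024547 + 0.047863) = 1/1.0724 = 0.9325

α₁ = 0.932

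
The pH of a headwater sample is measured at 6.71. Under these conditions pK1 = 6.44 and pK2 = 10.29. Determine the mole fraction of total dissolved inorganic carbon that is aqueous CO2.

α₀ = 1 / (1 + K1/[H⁺] + K1K2/[H⁺]²) = 1 / (1 + 10^+0.27 + 10^-3.31)
   = 1 / (1 + 1.8621 + 0.00048978) = 1/2.8626 = 0.3493

α₀ = 0.349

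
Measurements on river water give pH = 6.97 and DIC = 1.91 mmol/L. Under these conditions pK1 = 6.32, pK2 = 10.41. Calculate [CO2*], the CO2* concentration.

[CO2*] = 0.349 mmol/L

α₀ = 1 / (1 + K1/[H⁺] + K1K2/[H⁺]²) = 1 / (1 + 10^+0.65 + 10^-2.79)
   = 1 / (1 + 4.4668 + 0.0016218) = 1/5.4685 = 0.1829
[CO2*] = α₀ × DIC = 0.1829 × 1.91 = 0.349 mmol/L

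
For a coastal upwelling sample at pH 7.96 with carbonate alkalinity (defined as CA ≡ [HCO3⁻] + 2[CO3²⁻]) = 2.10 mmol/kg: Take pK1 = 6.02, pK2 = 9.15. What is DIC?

CA = [HCO3⁻] + 2[CO3²⁻] = (α₁ + 2α₂)·DIC
At pH 7.96: [H⁺]/K1 = 10^-1.94 = 0.011482, K2/[H⁺] = 10^-1.19 = 0.064565
α₁ = 1/(1 + 0.011482 + 0.064565) = 1/1.0760 = 0.9293; α₂ = α₁·K2/[H⁺] = 0.06000
α₁ + 2α₂ = 1.0493
DIC = CA / (α₁ + 2α₂) = 2.10 / 1.0493 = 2.00 mmol/kg

DIC = 2.00 mmol/kg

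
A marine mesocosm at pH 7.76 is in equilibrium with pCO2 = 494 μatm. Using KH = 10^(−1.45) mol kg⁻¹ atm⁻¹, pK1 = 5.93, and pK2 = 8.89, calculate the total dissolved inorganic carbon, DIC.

[CO2*] = KH · pCO2 = 10^(−1.45) × 494×10^-6 = 1.753×10^-5 mol/kg
α₀ = 1/(1 + K1/[H⁺] + K1K2/[H⁺]²) = 1/(1 + 10^+1.83 + 10^+0.70) = 0.01358
DIC = [CO2*]/α₀ = 1.753×10^-5 / 0.01358 = 1.29 mmol/kg

DIC = 1.29 mmol/kg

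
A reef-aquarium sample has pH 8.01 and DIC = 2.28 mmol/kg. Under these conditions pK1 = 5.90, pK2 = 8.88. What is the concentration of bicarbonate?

α₁ = 1 / (1 + [H⁺]/K1 + K2/[H⁺]) = 1 / (1 + 10^-2.11 + 10^-0.87)
   = 1 / (1 + 0.0077625 + 0.13490) = 1/1.1427 = 0.8752
[HCO3⁻] = α₁ × DIC = 0.8752 × 2.28 = 2.00 mmol/kg

[HCO3⁻] = 2.00 mmol/kg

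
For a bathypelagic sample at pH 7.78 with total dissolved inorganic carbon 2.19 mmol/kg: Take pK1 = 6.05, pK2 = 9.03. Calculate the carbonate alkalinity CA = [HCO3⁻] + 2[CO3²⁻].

CA = 2.27 mmol/kg

CA = [HCO3⁻] + 2[CO3²⁻] = (α₁ + 2α₂)·DIC
At pH 7.78: [H⁺]/K1 = 10^-1.73 = 0.018621, K2/[H⁺] = 10^-1.25 = 0.056234
α₁ = 1/(1 + 0.018621 + 0.056234) = 1/1.0749 = 0.9304; α₂ = α₁·K2/[H⁺] = 0.05232
α₁ + 2α₂ = 1.0350
CA = 1.0350 × 2.19 = 2.27 mmol/kg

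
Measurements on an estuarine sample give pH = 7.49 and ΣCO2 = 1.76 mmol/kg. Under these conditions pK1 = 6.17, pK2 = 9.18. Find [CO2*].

[CO2*] = 0.0789 mmol/kg

α₀ = 1 / (1 + K1/[H⁺] + K1K2/[H⁺]²) = 1 / (1 + 10^+1.32 + 10^-0.37)
   = 1 / (1 + 20.893 + 0.42658) = 1/22.320 = 0.04480
[CO2*] = α₀ × DIC = 0.04480 × 1.76 = 0.0789 mmol/kg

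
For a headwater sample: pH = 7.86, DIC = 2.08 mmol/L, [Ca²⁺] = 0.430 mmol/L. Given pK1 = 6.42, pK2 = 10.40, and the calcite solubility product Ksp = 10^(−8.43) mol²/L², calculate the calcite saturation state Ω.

α₂ = 1 / (1 + [H⁺]/K2 + [H⁺]²/(K1K2)) = 1 / (1 + 10^+2.54 + 10^+1.10)
   = 1 / (1 + 346.74 + 12.589) = 1/360.33 = 0.002775
[CO3²⁻] = α₂ × DIC = 0.002775 × 2.08 = 0.005773 mmol/L = 5.773 μmol/L
Ksp = 10^(−8.43) = 3.715×10^-9
Ω = [Ca²⁺][CO3²⁻]/Ksp = (0.430×10^-3)(5.773×10^-6) / 3.715×10^-9 = 0.668

Ω = 0.668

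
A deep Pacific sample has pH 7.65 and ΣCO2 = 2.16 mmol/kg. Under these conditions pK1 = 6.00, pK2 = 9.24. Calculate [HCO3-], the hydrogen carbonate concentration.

[HCO3⁻] = 2.06 mmol/kg

α₁ = 1 / (1 + [H⁺]/K1 + K2/[H⁺]) = 1 / (1 + 10^-1.65 + 10^-1.59)
   = 1 / (1 + 0.022387 + 0.025704) = 1/1.0481 = 0.9541
[HCO3⁻] = α₁ × DIC = 0.9541 × 2.16 = 2.06 mmol/kg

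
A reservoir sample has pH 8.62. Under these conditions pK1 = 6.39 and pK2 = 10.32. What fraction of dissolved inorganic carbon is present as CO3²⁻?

α₂ = 1 / (1 + [H⁺]/K2 + [H⁺]²/(K1K2)) = 1 / (1 + 10^+1.70 + 10^-0.53)
   = 1 / (1 + 50.119 + 0.29512) = 1/51.414 = 0.01945

α₂ = 0.0195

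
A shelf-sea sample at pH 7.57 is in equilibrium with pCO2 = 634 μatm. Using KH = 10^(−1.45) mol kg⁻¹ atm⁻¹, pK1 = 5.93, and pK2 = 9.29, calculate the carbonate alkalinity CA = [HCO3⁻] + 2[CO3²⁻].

CA = 1.02 mmol/kg

[CO2*] = KH · pCO2 = 10^(−1.45) × 634×10^-6 = 2.250×10^-5 mol/kg
α₀ = 1/(1 + K1/[H⁺] + K1K2/[H⁺]²) = 1/(1 + 10^+1.64 + 10^-0.08) = 0.02199
DIC = [CO2*]/α₀ = 2.250×10^-5 / 0.02199 = 1.023 mmol/kg
CA = (α₁ + 2α₂)·DIC = (0.9597 + 2×0.01829) × 1.023 = 1.02 mmol/kg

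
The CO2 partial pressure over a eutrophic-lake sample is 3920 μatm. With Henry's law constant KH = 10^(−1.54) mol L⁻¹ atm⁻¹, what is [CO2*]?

KH = 10^(−1.54) = 2.884×10^-2 mol L⁻¹ atm⁻¹
[CO2*] = KH · pCO2 = 2.884×10^-2 × 3920×10^-6 atm = 1.13×10^-4 mol/L

[CO2*] = 113 μmol/L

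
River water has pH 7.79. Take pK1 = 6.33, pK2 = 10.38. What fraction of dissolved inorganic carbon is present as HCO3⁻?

α₁ = 1 / (1 + [H⁺]/K1 + K2/[H⁺]) = 1 / (1 + 10^-1.46 + 10^-2.59)
   = 1 / (1 + 0.034674 + 0.0025704) = 1/1.0372 = 0.9641

α₁ = 0.964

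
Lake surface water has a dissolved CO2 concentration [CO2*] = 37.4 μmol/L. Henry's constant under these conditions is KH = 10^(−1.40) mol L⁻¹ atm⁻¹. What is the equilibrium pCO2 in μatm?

pCO2 = 939 μatm

KH = 10^(−1.40) = 3.981×10^-2 mol L⁻¹ atm⁻¹
pCO2 = [CO2*]/KH = 37.4×10^-6 / 3.981×10^-2 = 9.39×10^-4 atm = 939 μatm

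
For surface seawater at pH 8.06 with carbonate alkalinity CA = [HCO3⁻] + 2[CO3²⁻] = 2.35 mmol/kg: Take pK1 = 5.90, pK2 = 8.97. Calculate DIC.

DIC = 2.13 mmol/kg

CA = [HCO3⁻] + 2[CO3²⁻] = (α₁ + 2α₂)·DIC
At pH 8.06: [H⁺]/K1 = 10^-2.16 = 0.0069183, K2/[H⁺] = 10^-0.91 = 0.12303
α₁ = 1/(1 + 0.0069183 + 0.12303) = 1/1.1299 = 0.8850; α₂ = α₁·K2/[H⁺] = 0.1089
α₁ + 2α₂ = 1.1028
DIC = CA / (α₁ + 2α₂) = 2.35 / 1.1028 = 2.13 mmol/kg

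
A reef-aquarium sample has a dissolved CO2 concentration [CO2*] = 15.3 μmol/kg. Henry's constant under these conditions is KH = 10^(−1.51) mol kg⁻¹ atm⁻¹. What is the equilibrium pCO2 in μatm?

pCO2 = 495 μatm

KH = 10^(−1.51) = 3.090×10^-2 mol kg⁻¹ atm⁻¹
pCO2 = [CO2*]/KH = 15.3×10^-6 / 3.090×10^-2 = 4.95×10^-4 atm = 495 μatm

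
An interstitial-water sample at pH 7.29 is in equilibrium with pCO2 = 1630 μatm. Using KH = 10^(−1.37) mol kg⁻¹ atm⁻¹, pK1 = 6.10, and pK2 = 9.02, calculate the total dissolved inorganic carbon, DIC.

DIC = 1.17 mmol/kg

[CO2*] = KH · pCO2 = 10^(−1.37) × 1630×10^-6 = 6.953×10^-5 mol/kg
α₀ = 1/(1 + K1/[H⁺] + K1K2/[H⁺]²) = 1/(1 + 10^+1.19 + 10^-0.54) = 0.05961
DIC = [CO2*]/α₀ = 6.953×10^-5 / 0.05961 = 1.17 mmol/kg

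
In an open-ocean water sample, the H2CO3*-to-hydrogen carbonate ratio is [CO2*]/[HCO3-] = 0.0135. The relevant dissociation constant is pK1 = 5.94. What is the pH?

From K1 = [H⁺][HCO3-]/[CO2*]:  pH = pK1 − log₁₀([CO2*]/[HCO3-])
log₁₀(0.0135) = -1.870
pH = 5.94 − (-1.870) = 7.81

pH = 7.81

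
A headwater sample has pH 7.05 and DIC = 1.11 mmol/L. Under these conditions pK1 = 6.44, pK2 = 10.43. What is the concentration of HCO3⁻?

α₁ = 1 / (1 + [H⁺]/K1 + K2/[H⁺]) = 1 / (1 + 10^-0.61 + 10^-3.38)
   = 1 / (1 + 0.24547 + 0.00041687) = 1/1.2459 = 0.8026
[HCO3⁻] = α₁ × DIC = 0.8026 × 1.11 = 0.891 mmol/L

[HCO3⁻] = 0.891 mmol/L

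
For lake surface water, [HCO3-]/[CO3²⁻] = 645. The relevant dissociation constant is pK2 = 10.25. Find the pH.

From K2 = [H⁺][CO3²⁻]/[HCO3-]:  pH = pK2 − log₁₀([HCO3-]/[CO3²⁻])
log₁₀(645) = +2.810
pH = 10.25 − (+2.810) = 7.44

pH = 7.44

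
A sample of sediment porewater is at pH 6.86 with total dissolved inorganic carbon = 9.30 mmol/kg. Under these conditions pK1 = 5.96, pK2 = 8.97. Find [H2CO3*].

α₀ = 1 / (1 + K1/[H⁺] + K1K2/[H⁺]²) = 1 / (1 + 10^+0.90 + 10^-1.21)
   = 1 / (1 + 7.9433 + 0.061660) = 1/9.0049 = 0.1111
[CO2*] = α₀ × DIC = 0.1111 × 9.30 = 1.03 mmol/kg

[CO2*] = 1.03 mmol/kg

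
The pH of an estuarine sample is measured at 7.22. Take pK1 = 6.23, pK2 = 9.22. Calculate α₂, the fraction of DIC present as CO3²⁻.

α₂ = 1 / (1 + [H⁺]/K2 + [H⁺]²/(K1K2)) = 1 / (1 + 10^+2.00 + 10^+1.01)
   = 1 / (1 + 100.00 + 10.233) = 1/111.23 = 0.008990

α₂ = 0.00899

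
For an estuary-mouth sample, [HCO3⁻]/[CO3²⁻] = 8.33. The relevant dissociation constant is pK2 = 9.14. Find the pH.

From K2 = [H⁺][CO3²⁻]/[HCO3⁻]:  pH = pK2 − log₁₀([HCO3⁻]/[CO3²⁻])
log₁₀(8.33) = +0.921
pH = 9.14 − (+0.921) = 8.22

pH = 8.22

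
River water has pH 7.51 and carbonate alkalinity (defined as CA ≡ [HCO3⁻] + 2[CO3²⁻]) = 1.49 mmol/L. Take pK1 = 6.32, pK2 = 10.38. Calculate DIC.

DIC = 1.58 mmol/L

CA = [HCO3⁻] + 2[CO3²⁻] = (α₁ + 2α₂)·DIC
At pH 7.51: [H⁺]/K1 = 10^-1.19 = 0.064565, K2/[H⁺] = 10^-2.87 = 0.0013490
α₁ = 1/(1 + 0.064565 + 0.0013490) = 1/1.0659 = 0.9382; α₂ = α₁·K2/[H⁺] = 0.001266
α₁ + 2α₂ = 0.9407
DIC = CA / (α₁ + 2α₂) = 1.49 / 0.9407 = 1.58 mmol/L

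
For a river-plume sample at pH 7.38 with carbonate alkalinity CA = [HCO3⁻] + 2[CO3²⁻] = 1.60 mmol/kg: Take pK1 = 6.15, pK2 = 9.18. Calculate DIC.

DIC = 1.67 mmol/kg

CA = [HCO3⁻] + 2[CO3²⁻] = (α₁ + 2α₂)·DIC
At pH 7.38: [H⁺]/K1 = 10^-1.23 = 0.058884, K2/[H⁺] = 10^-1.80 = 0.015849
α₁ = 1/(1 + 0.058884 + 0.015849) = 1/1.0747 = 0.9305; α₂ = α₁·K2/[H⁺] = 0.01475
α₁ + 2α₂ = 0.9600
DIC = CA / (α₁ + 2α₂) = 1.60 / 0.9600 = 1.67 mmol/kg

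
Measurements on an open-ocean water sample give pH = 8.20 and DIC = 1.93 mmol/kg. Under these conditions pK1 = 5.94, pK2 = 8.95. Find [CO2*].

α₀ = 1 / (1 + K1/[H⁺] + K1K2/[H⁺]²) = 1 / (1 + 10^+2.26 + 10^+1.51)
   = 1 / (1 + 181.97 + 32.359) = 1/215.33 = 0.004644
[CO2*] = α₀ × DIC = 0.004644 × 1.93 = 0.00896 mmol/kg = 8.96 μmol/kg

[CO2*] = 8.96 μmol/kg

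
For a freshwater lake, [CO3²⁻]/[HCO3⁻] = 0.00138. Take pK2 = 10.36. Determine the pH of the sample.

pH = 7.50

From K2 = [H⁺][CO3²⁻]/[HCO3⁻]:  pH = pK2 + log₁₀([CO3²⁻]/[HCO3⁻])
log₁₀(0.00138) = -2.860
pH = 10.36 + (-2.860) = 7.50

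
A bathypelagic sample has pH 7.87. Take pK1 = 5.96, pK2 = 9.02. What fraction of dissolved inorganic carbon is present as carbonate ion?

α₂ = 0.0654

α₂ = 1 / (1 + [H⁺]/K2 + [H⁺]²/(K1K2)) = 1 / (1 + 10^+1.15 + 10^-0.76)
   = 1 / (1 + 14.125 + 0.17378) = 1/15.299 = 0.06536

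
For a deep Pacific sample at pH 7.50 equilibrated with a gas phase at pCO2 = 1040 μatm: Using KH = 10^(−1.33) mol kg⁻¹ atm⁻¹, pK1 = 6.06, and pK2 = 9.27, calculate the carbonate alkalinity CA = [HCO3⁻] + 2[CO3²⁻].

[CO2*] = KH · pCO2 = 10^(−1.33) × 1040×10^-6 = 4.864×10^-5 mol/kg
α₀ = 1/(1 + K1/[H⁺] + K1K2/[H⁺]²) = 1/(1 + 10^+1.44 + 10^-0.33) = 0.03447
DIC = [CO2*]/α₀ = 4.864×10^-5 / 0.03447 = 1.411 mmol/kg
CA = (α₁ + 2α₂)·DIC = (0.9494 + 2×0.01612) × 1.411 = 1.39 mmol/kg

CA = 1.39 mmol/kg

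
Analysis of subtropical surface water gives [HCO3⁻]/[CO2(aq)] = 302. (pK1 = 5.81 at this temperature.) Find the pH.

pH = 8.29

From K1 = [H⁺][HCO3⁻]/[CO2(aq)]:  pH = pK1 + log₁₀([HCO3⁻]/[CO2(aq)])
log₁₀(302) = +2.480
pH = 5.81 + (+2.480) = 8.29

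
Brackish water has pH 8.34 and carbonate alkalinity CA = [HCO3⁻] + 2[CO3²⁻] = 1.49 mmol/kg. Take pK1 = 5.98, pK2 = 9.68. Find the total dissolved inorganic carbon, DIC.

DIC = 1.43 mmol/kg

CA = [HCO3⁻] + 2[CO3²⁻] = (α₁ + 2α₂)·DIC
At pH 8.34: [H⁺]/K1 = 10^-2.36 = 0.0043652, K2/[H⁺] = 10^-1.34 = 0.045709
α₁ = 1/(1 + 0.0043652 + 0.045709) = 1/1.0501 = 0.9523; α₂ = α₁·K2/[H⁺] = 0.04353
α₁ + 2α₂ = 1.0394
DIC = CA / (α₁ + 2α₂) = 1.49 / 1.0394 = 1.43 mmol/kg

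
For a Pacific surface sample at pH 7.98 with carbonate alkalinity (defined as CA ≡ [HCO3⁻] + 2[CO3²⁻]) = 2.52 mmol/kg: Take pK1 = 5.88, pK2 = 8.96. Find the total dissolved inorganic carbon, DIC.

CA = [HCO3⁻] + 2[CO3²⁻] = (α₁ + 2α₂)·DIC
At pH 7.98: [H⁺]/K1 = 10^-2.10 = 0.0079433, K2/[H⁺] = 10^-0.98 = 0.10471
α₁ = 1/(1 + 0.0079433 + 0.10471) = 1/1.1127 = 0.8988; α₂ = α₁·K2/[H⁺] = 0.09411
α₁ + 2α₂ = 1.0870
DIC = CA / (α₁ + 2α₂) = 2.52 / 1.0870 = 2.32 mmol/kg

DIC = 2.32 mmol/kg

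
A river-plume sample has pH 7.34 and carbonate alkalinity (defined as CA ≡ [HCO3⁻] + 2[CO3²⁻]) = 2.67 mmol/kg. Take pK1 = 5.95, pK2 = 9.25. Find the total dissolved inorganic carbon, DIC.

CA = [HCO3⁻] + 2[CO3²⁻] = (α₁ + 2α₂)·DIC
At pH 7.34: [H⁺]/K1 = 10^-1.39 = 0.040738, K2/[H⁺] = 10^-1.91 = 0.012303
α₁ = 1/(1 + 0.040738 + 0.012303) = 1/1.0530 = 0.9496; α₂ = α₁·K2/[H⁺] = 0.01168
α₁ + 2α₂ = 0.9730
DIC = CA / (α₁ + 2α₂) = 2.67 / 0.9730 = 2.74 mmol/kg

DIC = 2.74 mmol/kg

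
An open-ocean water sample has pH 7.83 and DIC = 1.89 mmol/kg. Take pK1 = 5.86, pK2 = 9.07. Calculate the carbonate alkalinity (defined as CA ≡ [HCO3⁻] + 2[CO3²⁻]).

CA = 1.97 mmol/kg

CA = [HCO3⁻] + 2[CO3²⁻] = (α₁ + 2α₂)·DIC
At pH 7.83: [H⁺]/K1 = 10^-1.97 = 0.010715, K2/[H⁺] = 10^-1.24 = 0.057544
α₁ = 1/(1 + 0.010715 + 0.057544) = 1/1.0683 = 0.9361; α₂ = α₁·K2/[H⁺] = 0.05387
α₁ + 2α₂ = 1.0438
CA = 1.0438 × 1.89 = 1.97 mmol/kg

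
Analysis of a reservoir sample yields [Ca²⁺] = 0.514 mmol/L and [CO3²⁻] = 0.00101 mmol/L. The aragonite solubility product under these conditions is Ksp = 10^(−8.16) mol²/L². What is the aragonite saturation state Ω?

Ksp = 10^(−8.16) = 6.918×10^-9
Ω = [Ca²⁺][CO3²⁻]/Ksp = (0.514×10^-3)(0.00101×10^-3) / 6.918×10^-9 = 0.0750

Ω = 0.0750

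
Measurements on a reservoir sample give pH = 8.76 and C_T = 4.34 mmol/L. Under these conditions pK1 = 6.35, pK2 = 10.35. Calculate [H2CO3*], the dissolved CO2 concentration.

α₀ = 1 / (1 + K1/[H⁺] + K1K2/[H⁺]²) = 1 / (1 + 10^+2.41 + 10^+0.82)
   = 1 / (1 + 257.04 + 6.6069) = 1/264.65 = 0.003779
[CO2*] = α₀ × DIC = 0.003779 × 4.34 = 0.0164 mmol/L = 16.4 μmol/L

[CO2*] = 16.4 μmol/L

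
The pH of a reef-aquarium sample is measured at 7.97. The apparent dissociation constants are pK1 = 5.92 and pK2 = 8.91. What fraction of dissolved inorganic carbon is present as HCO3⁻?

α₁ = 0.890

α₁ = 1 / (1 + [H⁺]/K1 + K2/[H⁺]) = 1 / (1 + 10^-2.05 + 10^-0.94)
   = 1 / (1 + 0.0089125 + 0.11482) = 1/1.1237 = 0.8899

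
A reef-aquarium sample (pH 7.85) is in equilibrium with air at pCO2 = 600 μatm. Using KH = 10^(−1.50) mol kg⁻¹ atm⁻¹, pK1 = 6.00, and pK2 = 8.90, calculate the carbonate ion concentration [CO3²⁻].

[CO3²⁻] = 0.120 mmol/kg

[CO2*] = KH · pCO2 = 10^(−1.50) × 600×10^-6 = 1.897×10^-5 mol/kg
α₀ = 1/(1 + K1/[H⁺] + K1K2/[H⁺]²) = 1/(1 + 10^+1.85 + 10^+0.80) = 0.01280
DIC = [CO2*]/α₀ = 1.897×10^-5 / 0.01280 = 1.482 mmol/kg
[CO3²⁻] = α₂·DIC; α₂ = 0.08078, so [CO3²⁻] = 0.08078 × 1.482 = 0.120 mmol/kg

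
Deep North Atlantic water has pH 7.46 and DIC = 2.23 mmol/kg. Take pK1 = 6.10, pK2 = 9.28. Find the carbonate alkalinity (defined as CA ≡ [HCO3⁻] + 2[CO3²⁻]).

CA = [HCO3⁻] + 2[CO3²⁻] = (α₁ + 2α₂)·DIC
At pH 7.46: [H⁺]/K1 = 10^-1.36 = 0.043652, K2/[H⁺] = 10^-1.82 = 0.015136
α₁ = 1/(1 + 0.043652 + 0.015136) = 1/1.0588 = 0.9445; α₂ = α₁·K2/[H⁺] = 0.01430
α₁ + 2α₂ = 0.9731
CA = 0.9731 × 2.23 = 2.17 mmol/kg

CA = 2.17 mmol/kg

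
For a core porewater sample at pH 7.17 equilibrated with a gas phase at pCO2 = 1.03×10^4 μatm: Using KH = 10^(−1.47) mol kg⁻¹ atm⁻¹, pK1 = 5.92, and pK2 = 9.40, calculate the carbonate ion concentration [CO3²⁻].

[CO2*] = KH · pCO2 = 10^(−1.47) × 1.03×10^4×10^-6 = 3.490×10^-4 mol/kg
α₀ = 1/(1 + K1/[H⁺] + K1K2/[H⁺]²) = 1/(1 + 10^+1.25 + 10^-0.98) = 0.05295
DIC = [CO2*]/α₀ = 3.490×10^-4 / 0.05295 = 6.592 mmol/kg
[CO3²⁻] = α₂·DIC; α₂ = 0.005544, so [CO3²⁻] = 0.005544 × 6.592 = 0.0365 mmol/kg

[CO3²⁻] = 0.0365 mmol/kg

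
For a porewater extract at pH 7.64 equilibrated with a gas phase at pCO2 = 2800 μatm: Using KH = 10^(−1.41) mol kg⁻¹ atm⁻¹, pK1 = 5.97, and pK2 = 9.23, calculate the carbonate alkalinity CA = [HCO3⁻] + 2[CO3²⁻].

CA = 5.36 mmol/kg

[CO2*] = KH · pCO2 = 10^(−1.41) × 2800×10^-6 = 1.089×10^-4 mol/kg
α₀ = 1/(1 + K1/[H⁺] + K1K2/[H⁺]²) = 1/(1 + 10^+1.67 + 10^+0.08) = 0.02042
DIC = [CO2*]/α₀ = 1.089×10^-4 / 0.02042 = 5.335 mmol/kg
CA = (α₁ + 2α₂)·DIC = (0.9550 + 2×0.02455) × 5.335 = 5.36 mmol/kg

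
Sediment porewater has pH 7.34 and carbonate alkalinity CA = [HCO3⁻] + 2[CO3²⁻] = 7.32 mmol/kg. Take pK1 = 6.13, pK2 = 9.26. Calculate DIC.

DIC = 7.67 mmol/kg

CA = [HCO3⁻] + 2[CO3²⁻] = (α₁ + 2α₂)·DIC
At pH 7.34: [H⁺]/K1 = 10^-1.21 = 0.061660, K2/[H⁺] = 10^-1.92 = 0.012023
α₁ = 1/(1 + 0.061660 + 0.012023) = 1/1.0737 = 0.9314; α₂ = α₁·K2/[H⁺] = 0.01120
α₁ + 2α₂ = 0.9538
DIC = CA / (α₁ + 2α₂) = 7.32 / 0.9538 = 7.67 mmol/kg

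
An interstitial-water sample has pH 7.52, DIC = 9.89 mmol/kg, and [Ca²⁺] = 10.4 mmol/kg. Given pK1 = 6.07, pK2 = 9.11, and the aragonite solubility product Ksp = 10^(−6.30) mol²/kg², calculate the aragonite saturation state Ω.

Ω = 4.97

α₂ = 1 / (1 + [H⁺]/K2 + [H⁺]²/(K1K2)) = 1 / (1 + 10^+1.59 + 10^+0.14)
   = 1 / (1 + 38.905 + 1.3804) = 1/41.285 = 0.02422
[CO3²⁻] = α₂ × DIC = 0.02422 × 9.89 = 0.2396 mmol/kg
Ksp = 10^(−6.30) = 5.012×10^-7
Ω = [Ca²⁺][CO3²⁻]/Ksp = (10.4×10^-3)(2.396×10^-4) / 5.012×10^-7 = 4.97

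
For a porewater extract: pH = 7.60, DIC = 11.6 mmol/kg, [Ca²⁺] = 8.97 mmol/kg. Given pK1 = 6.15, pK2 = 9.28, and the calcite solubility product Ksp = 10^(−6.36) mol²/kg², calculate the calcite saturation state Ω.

α₂ = 1 / (1 + [H⁺]/K2 + [H⁺]²/(K1K2)) = 1 / (1 + 10^+1.68 + 10^+0.23)
   = 1 / (1 + 47.863 + 1.6982) = 1/50.561 = 0.01978
[CO3²⁻] = α₂ × DIC = 0.01978 × 11.6 = 0.2294 mmol/kg
Ksp = 10^(−6.36) = 4.365×10^-7
Ω = [Ca²⁺][CO3²⁻]/Ksp = (8.97×10^-3)(2.294×10^-4) / 4.365×10^-7 = 4.71

Ω = 4.71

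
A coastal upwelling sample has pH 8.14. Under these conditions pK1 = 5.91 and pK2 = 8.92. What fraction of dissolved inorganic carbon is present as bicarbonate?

α₁ = 0.853

α₁ = 1 / (1 + [H⁺]/K1 + K2/[H⁺]) = 1 / (1 + 10^-2.23 + 10^-0.78)
   = 1 / (1 + 0.0058884 + 0.16596) = 1/1.1718 = 0.8534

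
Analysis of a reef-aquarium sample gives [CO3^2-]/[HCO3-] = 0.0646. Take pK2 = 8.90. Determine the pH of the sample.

pH = 7.71

From K2 = [H⁺][CO3^2-]/[HCO3-]:  pH = pK2 + log₁₀([CO3^2-]/[HCO3-])
log₁₀(0.0646) = -1.190
pH = 8.90 + (-1.190) = 7.71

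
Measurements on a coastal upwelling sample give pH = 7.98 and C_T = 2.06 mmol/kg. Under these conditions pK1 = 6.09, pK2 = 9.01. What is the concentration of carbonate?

[CO3²⁻] = 0.174 mmol/kg

α₂ = 1 / (1 + [H⁺]/K2 + [H⁺]²/(K1K2)) = 1 / (1 + 10^+1.03 + 10^-0.86)
   = 1 / (1 + 10.715 + 0.13804) = 1/11.853 = 0.08437
[CO3²⁻] = α₂ × DIC = 0.08437 × 2.06 = 0.174 mmol/kg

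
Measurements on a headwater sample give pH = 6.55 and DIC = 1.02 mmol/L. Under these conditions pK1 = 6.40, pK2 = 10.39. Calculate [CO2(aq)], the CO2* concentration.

α₀ = 1 / (1 + K1/[H⁺] + K1K2/[H⁺]²) = 1 / (1 + 10^+0.15 + 10^-3.69)
   = 1 / (1 + 1.4125 + 0.00020417) = 1/2.4127 = 0.4145
[CO2*] = α₀ × DIC = 0.4145 × 1.02 = 0.423 mmol/L

[CO2*] = 0.423 mmol/L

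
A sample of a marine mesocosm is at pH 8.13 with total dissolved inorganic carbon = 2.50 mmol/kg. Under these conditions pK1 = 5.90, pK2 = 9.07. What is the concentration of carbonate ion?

α₂ = 1 / (1 + [H⁺]/K2 + [H⁺]²/(K1K2)) = 1 / (1 + 10^+0.94 + 10^-1.29)
   = 1 / (1 + 8.7096 + 0.051286) = 1/9.7609 = 0.1024
[CO3²⁻] = α₂ × DIC = 0.1024 × 2.50 = 0.256 mmol/kg

[CO3²⁻] = 0.256 mmol/kg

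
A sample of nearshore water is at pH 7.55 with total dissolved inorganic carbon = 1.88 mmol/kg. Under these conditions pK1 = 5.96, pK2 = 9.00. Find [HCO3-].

α₁ = 1 / (1 + [H⁺]/K1 + K2/[H⁺]) = 1 / (1 + 10^-1.59 + 10^-1.45)
   = 1 / (1 + 0.025704 + 0.035481) = 1/1.0612 = 0.9423
[HCO3⁻] = α₁ × DIC = 0.9423 × 1.88 = 1.77 mmol/kg

[HCO3⁻] = 1.77 mmol/kg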